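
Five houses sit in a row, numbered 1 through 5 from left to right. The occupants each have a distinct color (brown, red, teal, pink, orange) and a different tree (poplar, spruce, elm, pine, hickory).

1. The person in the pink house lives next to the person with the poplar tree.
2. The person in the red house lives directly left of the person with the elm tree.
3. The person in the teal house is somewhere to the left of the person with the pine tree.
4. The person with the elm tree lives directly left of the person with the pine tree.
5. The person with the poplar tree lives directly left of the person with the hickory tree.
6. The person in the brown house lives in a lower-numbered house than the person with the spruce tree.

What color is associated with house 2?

So house 1 gets poplar for tree.
The person in the pink house is in house 2 (clue 1).
Clue 5 places the person with the hickory tree in house 2.
The only color still possible for house 5 is orange.
Clue 2 places the person in the red house in house 3.
The person with the elm tree is in house 4 (clue 2).
Clue 4: the person with the pine tree is in house 5.
So house 3 gets spruce for tree.
The person in the brown house is in house 1 (clue 6).
House 4 color: only teal fits.
So: house 1 = brown/poplar, house 2 = pink/hickory, house 3 = red/spruce, house 4 = teal/elm, house 5 = orange/pine.

pink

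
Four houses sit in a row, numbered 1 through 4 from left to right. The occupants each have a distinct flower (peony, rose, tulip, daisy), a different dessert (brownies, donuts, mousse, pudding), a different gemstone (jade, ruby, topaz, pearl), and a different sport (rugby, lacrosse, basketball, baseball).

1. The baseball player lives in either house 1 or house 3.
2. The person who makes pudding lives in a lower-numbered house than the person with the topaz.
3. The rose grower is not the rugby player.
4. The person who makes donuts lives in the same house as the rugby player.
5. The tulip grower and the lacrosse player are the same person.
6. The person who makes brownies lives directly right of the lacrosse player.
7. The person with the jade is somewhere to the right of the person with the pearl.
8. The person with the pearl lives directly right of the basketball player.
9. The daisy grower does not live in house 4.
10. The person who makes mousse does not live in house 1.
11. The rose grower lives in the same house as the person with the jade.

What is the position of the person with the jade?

House 1's gemstone must be ruby (nothing else left).
House 4's sport must be rugby (nothing else left).
From clue 4, the person who makes donuts must be in house 4.
The rose grower is in house 3 (clue 11).
Clue 11: the person with the jade is in house 3.
The only flower still possible for house 4 is peony.
The only dessert still possible for house 1 is pudding.
That leaves pearl as the gemstone for house 2.
The only gemstone still possible for house 4 is topaz.
Clue 8: the basketball player is in house 1.
So house 2 gets lacrosse for sport.
House 3's sport must be baseball (nothing else left).
Clue 5 places the tulip grower in house 2.
The person who makes brownies is in house 3 (clue 6).
House 1 flower: only daisy fits.
So house 2 gets mousse for dessert.
So: house 1 = daisy/pudding/ruby/basketball, house 2 = tulip/mousse/pearl/lacrosse, house 3 = rose/brownies/jade/baseball, house 4 = peony/donuts/topaz/rugby.

3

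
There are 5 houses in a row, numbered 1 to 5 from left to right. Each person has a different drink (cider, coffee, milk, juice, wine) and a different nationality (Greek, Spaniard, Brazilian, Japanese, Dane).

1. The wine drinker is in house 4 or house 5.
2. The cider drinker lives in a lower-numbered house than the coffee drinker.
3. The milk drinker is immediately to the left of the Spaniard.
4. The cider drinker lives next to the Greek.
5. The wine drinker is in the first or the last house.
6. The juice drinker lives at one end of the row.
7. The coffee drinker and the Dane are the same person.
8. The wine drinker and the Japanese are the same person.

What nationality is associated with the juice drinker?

Brazilian

The wine drinker is in house 5 (clue 5).
From clue 8, the Japanese must be in house 5.
House 1 drink: only juice fits.
The only drink still possible for house 4 is coffee.
Clue 7 places the Dane in house 4.
Clue 3 places the milk drinker in house 2.
House 3's drink must be cider (nothing else left).
House 3 nationality: only Spaniard fits.
By clue 4, the Greek is in house 2.
That leaves Brazilian as the nationality for house 1.
So: house 1 = juice/Brazilian, house 2 = milk/Greek, house 3 = cider/Spaniard, house 4 = coffee/Dane, house 5 = wine/Japanese.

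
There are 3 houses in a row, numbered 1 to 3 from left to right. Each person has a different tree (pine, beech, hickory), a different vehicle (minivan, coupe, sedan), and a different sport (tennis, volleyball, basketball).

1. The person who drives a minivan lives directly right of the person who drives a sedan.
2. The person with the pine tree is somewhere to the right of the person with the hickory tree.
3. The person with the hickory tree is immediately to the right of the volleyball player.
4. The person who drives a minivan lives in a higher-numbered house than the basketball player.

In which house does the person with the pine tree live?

By clue 3, the person with the hickory tree is in house 2.
The volleyball player is in house 1 (clue 3).
House 1's tree must be beech (nothing else left).
House 3 tree: only pine fits.
House 2's sport must be basketball (nothing else left).
The only sport still possible for house 3 is tennis.
By clue 4, the person who drives a minivan is in house 3.
The person who drives a sedan is in house 2 (clue 1).
The only vehicle still possible for house 1 is coupe.
So: house 1 = beech/coupe/volleyball, house 2 = hickory/sedan/basketball, house 3 = pine/minivan/tennis.

3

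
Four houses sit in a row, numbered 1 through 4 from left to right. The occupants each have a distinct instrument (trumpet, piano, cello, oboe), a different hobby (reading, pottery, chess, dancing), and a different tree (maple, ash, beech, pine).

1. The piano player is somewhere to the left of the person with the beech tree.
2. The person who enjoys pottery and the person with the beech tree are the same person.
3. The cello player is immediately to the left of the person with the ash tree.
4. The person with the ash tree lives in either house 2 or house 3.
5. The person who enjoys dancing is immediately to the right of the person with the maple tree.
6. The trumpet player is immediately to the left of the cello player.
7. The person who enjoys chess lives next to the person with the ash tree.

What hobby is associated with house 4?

House 4 instrument: only oboe fits.
The cello player is in house 2 (clue 3).
Clue 3 places the person with the ash tree in house 3.
The trumpet player is in house 1 (clue 6).
So house 3 gets piano for instrument.
That leaves reading as the hobby for house 1.
Clue 1 places the person with the beech tree in house 4.
Clue 2: the person who enjoys pottery is in house 4.
That leaves chess as the hobby for house 2.
House 3 hobby: only dancing fits.
By clue 5, the person with the maple tree is in house 2.
The only tree still possible for house 1 is pine.
So: house 1 = trumpet/reading/pine, house 2 = cello/chess/maple, house 3 = piano/dancing/ash, house 4 = oboe/pottery/beech.

pottery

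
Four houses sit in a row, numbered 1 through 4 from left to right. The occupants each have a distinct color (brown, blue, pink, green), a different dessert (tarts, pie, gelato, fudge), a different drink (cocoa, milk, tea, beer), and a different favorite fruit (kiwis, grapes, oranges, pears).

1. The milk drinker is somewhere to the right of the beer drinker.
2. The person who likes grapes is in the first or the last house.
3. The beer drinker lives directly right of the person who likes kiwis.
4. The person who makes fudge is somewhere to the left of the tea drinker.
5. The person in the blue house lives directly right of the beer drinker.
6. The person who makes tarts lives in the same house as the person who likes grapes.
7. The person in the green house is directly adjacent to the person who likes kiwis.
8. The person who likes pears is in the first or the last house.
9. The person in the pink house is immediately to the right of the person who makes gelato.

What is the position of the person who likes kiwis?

House 1 drink: only cocoa fits.
That leaves oranges as the favorite fruit for house 3.
House 2's favorite fruit must be kiwis (nothing else left).
The beer drinker is in house 3 (clue 3).
From clue 5, the person in the blue house must be in house 4.
House 2's drink must be tea (nothing else left).
House 4 drink: only milk fits.
By clue 4, the person who makes fudge is in house 1.
So house 3 gets pie for dessert.
The only dessert still possible for house 4 is tarts.
By clue 6, the person who likes grapes is in house 4.
Clue 9: the person in the pink house is in house 3.
House 1 color: only green fits.
The only color still possible for house 2 is brown.
The only dessert still possible for house 2 is gelato.
House 1's favorite fruit must be pears (nothing else left).
So: house 1 = green/fudge/cocoa/pears, house 2 = brown/gelato/tea/kiwis, house 3 = pink/pie/beer/oranges, house 4 = blue/tarts/milk/grapes.

2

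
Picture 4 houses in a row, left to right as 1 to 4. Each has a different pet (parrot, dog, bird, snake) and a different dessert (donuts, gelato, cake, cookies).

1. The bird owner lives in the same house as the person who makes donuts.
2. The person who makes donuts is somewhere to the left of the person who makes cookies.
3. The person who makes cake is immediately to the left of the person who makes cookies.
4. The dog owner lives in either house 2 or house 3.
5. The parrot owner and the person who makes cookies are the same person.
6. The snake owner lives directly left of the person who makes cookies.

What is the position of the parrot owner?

4

House 4 pet: only parrot fits.
Clue 5: the person who makes cookies is in house 4.
From clue 6, the snake owner must be in house 3.
House 1's pet must be bird (nothing else left).
House 2 pet: only dog fits.
By clue 1, the person who makes donuts is in house 1.
Clue 3 places the person who makes cake in house 3.
House 2's dessert must be gelato (nothing else left).
So: house 1 = bird/donuts, house 2 = dog/gelato, house 3 = snake/cake, house 4 = parrot/cookies.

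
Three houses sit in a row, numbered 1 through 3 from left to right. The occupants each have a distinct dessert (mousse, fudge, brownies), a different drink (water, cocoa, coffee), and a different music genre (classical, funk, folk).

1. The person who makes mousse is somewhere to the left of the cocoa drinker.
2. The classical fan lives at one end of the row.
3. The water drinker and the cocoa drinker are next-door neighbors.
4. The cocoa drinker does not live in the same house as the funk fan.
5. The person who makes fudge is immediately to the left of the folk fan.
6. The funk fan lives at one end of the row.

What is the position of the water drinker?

That leaves brownies as the dessert for house 3.
The only music genre still possible for house 2 is folk.
Clue 5: the person who makes fudge is in house 1.
That leaves mousse as the dessert for house 2.
The cocoa drinker is in house 3 (clue 1).
Clue 3: the water drinker is in house 2.
Clue 4: the funk fan is in house 1.
The only drink still possible for house 1 is coffee.
The only music genre still possible for house 3 is classical.
So: house 1 = fudge/coffee/funk, house 2 = mousse/water/folk, house 3 = brownies/cocoa/classical.

2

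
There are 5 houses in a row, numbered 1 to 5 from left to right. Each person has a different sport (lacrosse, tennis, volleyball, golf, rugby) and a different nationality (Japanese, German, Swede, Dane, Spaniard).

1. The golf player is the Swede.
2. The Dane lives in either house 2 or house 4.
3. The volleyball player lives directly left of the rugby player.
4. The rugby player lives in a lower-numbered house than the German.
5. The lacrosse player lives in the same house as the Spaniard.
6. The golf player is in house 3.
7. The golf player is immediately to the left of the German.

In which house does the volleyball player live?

From clue 6, the golf player must be in house 3.
By clue 7, the German is in house 4.
House 2's nationality must be Dane (nothing else left).
The Swede is in house 3 (clue 1).
From clue 3, the volleyball player must be in house 1.
Clue 3: the rugby player is in house 2.
The only sport still possible for house 4 is tennis.
House 5's sport must be lacrosse (nothing else left).
The Spaniard is in house 5 (clue 5).
The only nationality still possible for house 1 is Japanese.
So: house 1 = volleyball/Japanese, house 2 = rugby/Dane, house 3 = golf/Swede, house 4 = tennis/German, house 5 = lacrosse/Spaniard.

1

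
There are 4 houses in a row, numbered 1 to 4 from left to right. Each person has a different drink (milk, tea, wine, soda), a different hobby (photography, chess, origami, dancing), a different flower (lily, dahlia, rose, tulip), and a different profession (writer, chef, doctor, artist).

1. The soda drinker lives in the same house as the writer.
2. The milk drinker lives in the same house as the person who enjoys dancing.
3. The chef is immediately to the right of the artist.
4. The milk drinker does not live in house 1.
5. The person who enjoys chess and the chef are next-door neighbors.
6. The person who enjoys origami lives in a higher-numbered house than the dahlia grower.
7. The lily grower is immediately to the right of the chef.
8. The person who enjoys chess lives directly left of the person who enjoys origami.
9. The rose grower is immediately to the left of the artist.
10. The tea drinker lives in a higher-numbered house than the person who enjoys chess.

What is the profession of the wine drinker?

Clue 3 places the chef in house 3.
From clue 3, the artist must be in house 2.
From clue 5, the person who enjoys chess must be in house 2.
The lily grower is in house 4 (clue 7).
The person who enjoys origami is in house 3 (clue 8).
Clue 9: the rose grower is in house 1.
House 1 hobby: only photography fits.
House 4 hobby: only dancing fits.
By clue 2, the milk drinker is in house 4.
Clue 6: the dahlia grower is in house 2.
So house 1 gets soda for drink.
So house 2 gets wine for drink.
So house 3 gets tea for drink.
That leaves tulip as the flower for house 3.
By clue 1, the writer is in house 1.
The only profession still possible for house 4 is doctor.
So: house 1 = soda/photography/rose/writer, house 2 = wine/chess/dahlia/artist, house 3 = tea/origami/tulip/chef, house 4 = milk/dancing/lily/doctor.

artist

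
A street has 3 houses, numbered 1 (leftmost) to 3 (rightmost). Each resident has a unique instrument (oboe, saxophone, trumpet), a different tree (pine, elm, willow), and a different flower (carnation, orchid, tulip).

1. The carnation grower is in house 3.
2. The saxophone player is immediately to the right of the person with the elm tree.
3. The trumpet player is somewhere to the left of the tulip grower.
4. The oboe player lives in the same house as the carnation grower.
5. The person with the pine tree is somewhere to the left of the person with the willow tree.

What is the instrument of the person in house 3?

oboe

The carnation grower is in house 3 (clue 1).
From clue 4, the oboe player must be in house 3.
House 1 instrument: only trumpet fits.
House 2's instrument must be saxophone (nothing else left).
House 3's tree must be willow (nothing else left).
That leaves orchid as the flower for house 1.
So house 2 gets tulip for flower.
The person with the elm tree is in house 1 (clue 2).
So house 2 gets pine for tree.
So: house 1 = trumpet/elm/orchid, house 2 = saxophone/pine/tulip, house 3 = oboe/willow/carnation.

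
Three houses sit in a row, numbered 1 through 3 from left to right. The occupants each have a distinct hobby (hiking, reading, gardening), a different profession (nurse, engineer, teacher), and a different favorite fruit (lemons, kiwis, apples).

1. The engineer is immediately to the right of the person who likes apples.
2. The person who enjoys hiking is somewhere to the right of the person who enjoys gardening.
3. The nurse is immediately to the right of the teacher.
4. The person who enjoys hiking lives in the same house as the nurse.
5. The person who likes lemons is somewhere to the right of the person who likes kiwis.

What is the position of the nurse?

The only profession still possible for house 1 is teacher.
House 3's favorite fruit must be lemons (nothing else left).
Clue 3: the nurse is in house 2.
From clue 4, the person who enjoys hiking must be in house 2.
The only hobby still possible for house 1 is gardening.
That leaves reading as the hobby for house 3.
The only profession still possible for house 3 is engineer.
Clue 1: the person who likes apples is in house 2.
House 1 favorite fruit: only kiwis fits.
So: house 1 = gardening/teacher/kiwis, house 2 = hiking/nurse/apples, house 3 = reading/engineer/lemons.

2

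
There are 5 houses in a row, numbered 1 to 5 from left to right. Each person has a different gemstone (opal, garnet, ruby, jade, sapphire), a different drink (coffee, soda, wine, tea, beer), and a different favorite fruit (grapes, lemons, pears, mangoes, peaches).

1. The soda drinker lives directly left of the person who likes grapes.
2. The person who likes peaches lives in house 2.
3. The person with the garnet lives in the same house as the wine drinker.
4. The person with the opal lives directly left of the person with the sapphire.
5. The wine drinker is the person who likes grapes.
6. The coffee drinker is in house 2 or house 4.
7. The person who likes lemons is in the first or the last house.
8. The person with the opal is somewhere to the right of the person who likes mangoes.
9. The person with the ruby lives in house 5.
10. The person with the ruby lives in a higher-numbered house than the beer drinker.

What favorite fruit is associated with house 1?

Clue 2: the person who likes peaches is in house 2.
From clue 9, the person with the ruby must be in house 5.
Clue 8: the person who likes mangoes is in house 1.
The only gemstone still possible for house 1 is jade.
The only drink still possible for house 5 is tea.
That leaves opal as the gemstone for house 2.
House 1's drink must be beer (nothing else left).
House 5's favorite fruit must be lemons (nothing else left).
Clue 4 places the person with the sapphire in house 3.
So house 4 gets garnet for gemstone.
The wine drinker is in house 4 (clue 3).
Clue 5: the person who likes grapes is in house 4.
House 3 drink: only soda fits.
House 3 favorite fruit: only pears fits.
House 2 drink: only coffee fits.
So: house 1 = jade/beer/mangoes, house 2 = opal/coffee/peaches, house 3 = sapphire/soda/pears, house 4 = garnet/wine/grapes, house 5 = ruby/tea/lemons.

mangoes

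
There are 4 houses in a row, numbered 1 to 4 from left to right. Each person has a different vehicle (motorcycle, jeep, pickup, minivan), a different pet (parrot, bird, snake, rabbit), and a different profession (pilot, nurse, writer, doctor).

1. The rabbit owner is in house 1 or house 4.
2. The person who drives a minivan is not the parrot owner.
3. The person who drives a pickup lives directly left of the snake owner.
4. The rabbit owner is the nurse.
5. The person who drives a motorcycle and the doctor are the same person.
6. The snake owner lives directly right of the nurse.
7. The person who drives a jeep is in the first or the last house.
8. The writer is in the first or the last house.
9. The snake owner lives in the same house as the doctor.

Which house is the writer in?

4

Clue 6 places the snake owner in house 2.
The nurse is in house 1 (clue 6).
From clue 9, the doctor must be in house 2.
That leaves pilot as the profession for house 3.
House 4's profession must be writer (nothing else left).
Clue 3: the person who drives a pickup is in house 1.
Clue 4 places the rabbit owner in house 1.
The person who drives a motorcycle is in house 2 (clue 5).
House 3 vehicle: only minivan fits.
So house 4 gets jeep for vehicle.
Clue 2 places the parrot owner in house 4.
House 3's pet must be bird (nothing else left).
So: house 1 = pickup/rabbit/nurse, house 2 = motorcycle/snake/doctor, house 3 = minivan/bird/pilot, house 4 = jeep/parrot/writer.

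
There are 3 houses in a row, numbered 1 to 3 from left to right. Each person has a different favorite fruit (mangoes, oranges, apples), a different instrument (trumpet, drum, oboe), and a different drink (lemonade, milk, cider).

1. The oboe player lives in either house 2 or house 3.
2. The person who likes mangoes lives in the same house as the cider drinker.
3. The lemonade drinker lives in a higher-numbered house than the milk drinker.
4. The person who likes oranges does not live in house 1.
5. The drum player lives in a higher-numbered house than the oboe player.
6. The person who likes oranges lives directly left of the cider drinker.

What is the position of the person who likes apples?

Clue 5 places the drum player in house 3.
By clue 5, the oboe player is in house 2.
Clue 6 places the person who likes oranges in house 2.
From clue 6, the cider drinker must be in house 3.
The only instrument still possible for house 1 is trumpet.
So house 1 gets milk for drink.
That leaves lemonade as the drink for house 2.
Clue 2 places the person who likes mangoes in house 3.
House 1 favorite fruit: only apples fits.
So: house 1 = apples/trumpet/milk, house 2 = oranges/oboe/lemonade, house 3 = mangoes/drum/cider.

1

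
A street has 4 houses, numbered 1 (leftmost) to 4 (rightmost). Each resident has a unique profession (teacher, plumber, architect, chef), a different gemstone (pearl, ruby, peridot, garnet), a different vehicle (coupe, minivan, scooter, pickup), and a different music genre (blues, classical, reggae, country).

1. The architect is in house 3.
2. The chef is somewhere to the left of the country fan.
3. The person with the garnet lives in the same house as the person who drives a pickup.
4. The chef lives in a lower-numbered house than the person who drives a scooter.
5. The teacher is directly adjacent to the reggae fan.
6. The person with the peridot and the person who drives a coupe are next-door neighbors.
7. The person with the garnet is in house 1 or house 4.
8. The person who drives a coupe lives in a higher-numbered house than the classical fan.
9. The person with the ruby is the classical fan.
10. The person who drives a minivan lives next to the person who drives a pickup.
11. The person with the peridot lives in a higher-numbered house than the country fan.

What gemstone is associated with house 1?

Clue 1 places the architect in house 3.
House 1's vehicle must be pickup (nothing else left).
House 4's music genre must be blues (nothing else left).
Clue 3: the person with the garnet is in house 1.
From clue 10, the person who drives a minivan must be in house 2.
The only music genre still possible for house 1 is reggae.
Clue 5: the teacher is in house 2.
House 1's profession must be chef (nothing else left).
House 4's profession must be plumber (nothing else left).
The person with the peridot is narrowed to house 3 or 4; consider each.
Placing it in house 3 leads to a contradiction, so it's in house 4.
Clue 6 places the person who drives a coupe in house 3.
Clue 8 places the classical fan in house 2.
Clue 9 places the person with the ruby in house 2.
So house 3 gets pearl for gemstone.
The only vehicle still possible for house 4 is scooter.
House 3's music genre must be country (nothing else left).
So: house 1 = chef/garnet/pickup/reggae, house 2 = teacher/ruby/minivan/classical, house 3 = architect/pearl/coupe/country, house 4 = plumber/peridot/scooter/blues.

garnet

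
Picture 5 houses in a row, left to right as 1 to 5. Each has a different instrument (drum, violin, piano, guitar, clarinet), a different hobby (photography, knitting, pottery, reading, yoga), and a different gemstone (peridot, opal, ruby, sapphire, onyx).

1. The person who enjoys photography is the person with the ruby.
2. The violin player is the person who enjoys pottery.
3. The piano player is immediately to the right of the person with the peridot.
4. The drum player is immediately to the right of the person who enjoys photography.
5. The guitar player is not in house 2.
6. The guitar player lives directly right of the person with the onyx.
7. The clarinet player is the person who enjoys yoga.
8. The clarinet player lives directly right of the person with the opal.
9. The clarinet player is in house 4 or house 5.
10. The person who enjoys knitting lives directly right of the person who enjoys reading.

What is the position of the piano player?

2

House 1 instrument: only violin fits.
Clue 2: the person who enjoys pottery is in house 1.
That leaves sapphire as the gemstone for house 5.
House 2's instrument must be piano (nothing else left).
House 1 gemstone: only peridot fits.
The clarinet player is narrowed to house 4 or 5; consider each.
Placing it in house 4 leads to a contradiction, so it's in house 5.
Clue 7: the person who enjoys yoga is in house 5.
Clue 8 places the person with the opal in house 4.
So house 4 gets knitting for hobby.
Clue 10: the person who enjoys reading is in house 3.
That leaves photography as the hobby for house 2.
Clue 1: the person with the ruby is in house 2.
By clue 4, the drum player is in house 3.
So house 4 gets guitar for instrument.
House 3 gemstone: only onyx fits.
So: house 1 = violin/pottery/peridot, house 2 = piano/photography/ruby, house 3 = drum/reading/onyx, house 4 = guitar/knitting/opal, house 5 = clarinet/yoga/sapphire.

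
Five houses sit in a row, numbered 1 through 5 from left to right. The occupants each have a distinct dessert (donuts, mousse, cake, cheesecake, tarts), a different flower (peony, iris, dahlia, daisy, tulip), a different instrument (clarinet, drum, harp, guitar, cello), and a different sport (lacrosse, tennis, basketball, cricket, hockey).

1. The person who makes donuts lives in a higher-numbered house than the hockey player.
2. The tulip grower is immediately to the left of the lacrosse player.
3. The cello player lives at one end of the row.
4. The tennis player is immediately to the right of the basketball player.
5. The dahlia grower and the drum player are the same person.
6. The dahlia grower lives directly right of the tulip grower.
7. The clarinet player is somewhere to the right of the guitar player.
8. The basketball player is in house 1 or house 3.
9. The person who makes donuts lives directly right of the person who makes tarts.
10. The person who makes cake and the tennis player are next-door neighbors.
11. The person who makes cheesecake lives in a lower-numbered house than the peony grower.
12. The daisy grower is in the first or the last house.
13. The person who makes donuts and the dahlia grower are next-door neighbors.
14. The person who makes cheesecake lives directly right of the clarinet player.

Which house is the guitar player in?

The person who makes cheesecake is narrowed to house 3 or 4; consider each.
Placing it in house 4 leads to a contradiction, so it's in house 3.
The clarinet player is in house 2 (clue 14).
House 1's instrument must be guitar (nothing else left).
That leaves cello as the instrument for house 5.
That leaves cricket as the sport for house 5.
The person who makes cake is narrowed to house 1 or 5; consider each.
Placing it in house 5 leads to a contradiction, so it's in house 1.
Clue 10 places the tennis player in house 2.
House 4's dessert must be tarts (nothing else left).
From clue 4, the basketball player must be in house 1.
By clue 9, the person who makes donuts is in house 5.
Clue 13: the dahlia grower is in house 4.
House 2's dessert must be mousse (nothing else left).
By clue 5, the drum player is in house 4.
The tulip grower is in house 3 (clue 6).
House 1 flower: only daisy fits.
House 2's flower must be iris (nothing else left).
House 5's flower must be peony (nothing else left).
House 3 instrument: only harp fits.
Clue 2: the lacrosse player is in house 4.
So house 3 gets hockey for sport.
So: house 1 = cake/daisy/guitar/basketball, house 2 = mousse/iris/clarinet/tennis, house 3 = cheesecake/tulip/harp/hockey, house 4 = tarts/dahlia/drum/lacrosse, house 5 = donuts/peony/cello/cricket.

1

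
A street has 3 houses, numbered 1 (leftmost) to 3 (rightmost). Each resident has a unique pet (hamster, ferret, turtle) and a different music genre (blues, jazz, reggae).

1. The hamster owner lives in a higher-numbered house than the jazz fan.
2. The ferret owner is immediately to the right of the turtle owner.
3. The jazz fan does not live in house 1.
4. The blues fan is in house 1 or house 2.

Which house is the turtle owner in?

1

By clue 3, the jazz fan is in house 2.
So house 1 gets turtle for pet.
That leaves reggae as the music genre for house 3.
Clue 1 places the hamster owner in house 3.
From clue 2, the ferret owner must be in house 2.
House 1 music genre: only blues fits.
So: house 1 = turtle/blues, house 2 = ferret/jazz, house 3 = hamster/reggae.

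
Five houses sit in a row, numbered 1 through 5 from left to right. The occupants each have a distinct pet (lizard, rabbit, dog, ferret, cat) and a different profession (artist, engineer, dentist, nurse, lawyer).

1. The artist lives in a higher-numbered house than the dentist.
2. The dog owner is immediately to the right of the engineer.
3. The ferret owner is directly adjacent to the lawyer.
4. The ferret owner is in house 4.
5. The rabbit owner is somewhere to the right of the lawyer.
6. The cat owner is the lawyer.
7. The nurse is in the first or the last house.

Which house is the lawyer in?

3

By clue 4, the ferret owner is in house 4.
By clue 3, the lawyer is in house 3.
The rabbit owner is in house 5 (clue 5).
Clue 6 places the cat owner in house 3.
The only pet still possible for house 1 is lizard.
The only pet still possible for house 2 is dog.
From clue 2, the engineer must be in house 1.
House 5's profession must be nurse (nothing else left).
The artist is in house 4 (clue 1).
By clue 1, the dentist is in house 2.
So: house 1 = lizard/engineer, house 2 = dog/dentist, house 3 = cat/lawyer, house 4 = ferret/artist, house 5 = rabbit/nurse.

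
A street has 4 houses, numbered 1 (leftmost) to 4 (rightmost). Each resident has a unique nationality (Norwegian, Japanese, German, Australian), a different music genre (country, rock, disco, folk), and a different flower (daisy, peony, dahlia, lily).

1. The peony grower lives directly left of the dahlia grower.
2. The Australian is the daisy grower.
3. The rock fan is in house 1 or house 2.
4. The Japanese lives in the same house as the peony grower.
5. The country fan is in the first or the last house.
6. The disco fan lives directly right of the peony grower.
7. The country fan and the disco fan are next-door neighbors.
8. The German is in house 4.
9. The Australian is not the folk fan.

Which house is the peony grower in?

2

From clue 8, the German must be in house 4.
House 4 flower: only lily fits.
The Japanese is narrowed to house 1 or 2; consider each.
Placing it in house 1 leads to a contradiction, so it's in house 2.
Clue 4: the peony grower is in house 2.
Clue 6: the disco fan is in house 3.
From clue 7, the country fan must be in house 4.
That leaves daisy as the flower for house 1.
So house 3 gets dahlia for flower.
From clue 2, the Australian must be in house 1.
The folk fan is in house 2 (clue 9).
So house 3 gets Norwegian for nationality.
House 1 music genre: only rock fits.
So: house 1 = Australian/rock/daisy, house 2 = Japanese/folk/peony, house 3 = Norwegian/disco/dahlia, house 4 = German/country/lily.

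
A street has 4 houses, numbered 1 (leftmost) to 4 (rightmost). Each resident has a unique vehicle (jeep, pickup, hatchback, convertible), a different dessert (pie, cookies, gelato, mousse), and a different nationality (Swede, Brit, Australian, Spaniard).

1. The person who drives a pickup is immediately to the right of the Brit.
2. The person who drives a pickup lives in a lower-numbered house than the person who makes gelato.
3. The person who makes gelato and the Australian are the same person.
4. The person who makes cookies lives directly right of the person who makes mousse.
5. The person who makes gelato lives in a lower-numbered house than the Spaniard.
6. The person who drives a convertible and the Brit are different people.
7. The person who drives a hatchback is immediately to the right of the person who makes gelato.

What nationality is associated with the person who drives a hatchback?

Spaniard

Clue 5: the person who makes gelato is in house 3.
From clue 5, the Spaniard must be in house 4.
Clue 7 places the person who drives a hatchback in house 4.
From clue 2, the person who drives a pickup must be in house 2.
The person who makes cookies is in house 2 (clue 4).
Clue 4 places the person who makes mousse in house 1.
House 4 dessert: only pie fits.
That leaves Australian as the nationality for house 3.
Clue 1: the Brit is in house 1.
Clue 6 places the person who drives a convertible in house 3.
That leaves jeep as the vehicle for house 1.
House 2 nationality: only Swede fits.
So: house 1 = jeep/mousse/Brit, house 2 = pickup/cookies/Swede, house 3 = convertible/gelato/Australian, house 4 = hatchback/pie/Spaniard.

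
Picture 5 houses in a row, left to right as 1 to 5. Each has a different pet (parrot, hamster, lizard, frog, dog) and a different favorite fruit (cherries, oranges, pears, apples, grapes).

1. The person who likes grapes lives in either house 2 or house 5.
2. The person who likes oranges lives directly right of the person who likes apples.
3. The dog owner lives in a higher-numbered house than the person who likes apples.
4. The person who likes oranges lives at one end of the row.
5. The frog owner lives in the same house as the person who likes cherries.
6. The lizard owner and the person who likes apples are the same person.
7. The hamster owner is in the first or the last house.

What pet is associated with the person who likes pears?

hamster

Clue 4: the person who likes oranges is in house 5.
House 2's favorite fruit must be grapes (nothing else left).
By clue 2, the person who likes apples is in house 4.
By clue 3, the dog owner is in house 5.
From clue 6, the lizard owner must be in house 4.
The only pet still possible for house 2 is parrot.
House 3 pet: only frog fits.
Clue 5: the person who likes cherries is in house 3.
The only pet still possible for house 1 is hamster.
House 1's favorite fruit must be pears (nothing else left).
So: house 1 = hamster/pears, house 2 = parrot/grapes, house 3 = frog/cherries, house 4 = lizard/apples, house 5 = dog/oranges.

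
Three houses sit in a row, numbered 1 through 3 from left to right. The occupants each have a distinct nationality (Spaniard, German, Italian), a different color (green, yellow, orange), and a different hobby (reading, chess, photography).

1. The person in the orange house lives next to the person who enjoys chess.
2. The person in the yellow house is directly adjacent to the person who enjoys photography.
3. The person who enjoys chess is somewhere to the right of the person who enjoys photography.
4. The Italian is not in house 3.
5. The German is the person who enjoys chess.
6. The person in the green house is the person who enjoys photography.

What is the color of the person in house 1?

green

The German is narrowed to house 2 or 3; consider each.
Placing it in house 3 leads to a contradiction, so it's in house 2.
From clue 5, the person who enjoys chess must be in house 2.
That leaves Italian as the nationality for house 1.
The only nationality still possible for house 3 is Spaniard.
House 1's hobby must be photography (nothing else left).
House 3's hobby must be reading (nothing else left).
Clue 2: the person in the yellow house is in house 2.
The person in the green house is in house 1 (clue 6).
The only color still possible for house 3 is orange.
So: house 1 = Italian/green/photography, house 2 = German/yellow/chess, house 3 = Spaniard/orange/reading.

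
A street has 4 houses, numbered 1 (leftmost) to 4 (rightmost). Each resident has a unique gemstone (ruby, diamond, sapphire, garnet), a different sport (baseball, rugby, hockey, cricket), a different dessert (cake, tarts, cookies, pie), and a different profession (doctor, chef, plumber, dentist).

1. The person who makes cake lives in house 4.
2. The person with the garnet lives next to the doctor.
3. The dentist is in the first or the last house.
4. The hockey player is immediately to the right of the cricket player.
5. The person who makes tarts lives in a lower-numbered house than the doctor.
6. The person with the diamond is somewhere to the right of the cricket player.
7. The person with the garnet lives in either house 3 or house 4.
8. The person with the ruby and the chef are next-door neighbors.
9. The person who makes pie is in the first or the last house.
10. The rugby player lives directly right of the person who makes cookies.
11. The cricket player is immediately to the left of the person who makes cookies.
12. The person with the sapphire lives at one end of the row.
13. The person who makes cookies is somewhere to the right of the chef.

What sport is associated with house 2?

From clue 1, the person who makes cake must be in house 4.
That leaves pie as the dessert for house 1.
The person with the garnet is narrowed to house 3 or 4; consider each.
Placing it in house 3 leads to a contradiction, so it's in house 4.
Clue 2 places the doctor in house 3.
Clue 5: the person who makes tarts is in house 2.
That leaves cookies as the dessert for house 3.
Clue 10: the rugby player is in house 4.
By clue 11, the cricket player is in house 2.
So house 1 gets sapphire for gemstone.
That leaves baseball as the sport for house 1.
House 3's sport must be hockey (nothing else left).
Clue 6 places the person with the diamond in house 3.
House 2's gemstone must be ruby (nothing else left).
By clue 8, the chef is in house 1.
House 2's profession must be plumber (nothing else left).
That leaves dentist as the profession for house 4.
So: house 1 = sapphire/baseball/pie/chef, house 2 = ruby/cricket/tarts/plumber, house 3 = diamond/hockey/cookies/doctor, house 4 = garnet/rugby/cake/dentist.

cricket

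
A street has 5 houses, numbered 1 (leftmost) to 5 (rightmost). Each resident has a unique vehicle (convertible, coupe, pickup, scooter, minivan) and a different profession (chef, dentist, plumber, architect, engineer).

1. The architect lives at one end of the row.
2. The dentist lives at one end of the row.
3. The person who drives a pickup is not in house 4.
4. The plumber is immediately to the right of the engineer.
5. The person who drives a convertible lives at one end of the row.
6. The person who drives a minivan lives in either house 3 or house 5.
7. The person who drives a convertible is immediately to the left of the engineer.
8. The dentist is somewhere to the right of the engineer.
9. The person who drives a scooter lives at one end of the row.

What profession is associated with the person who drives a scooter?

From clue 7, the person who drives a convertible must be in house 1.
By clue 7, the engineer is in house 2.
Clue 8 places the dentist in house 5.
That leaves minivan as the vehicle for house 3.
The only vehicle still possible for house 4 is coupe.
The only vehicle still possible for house 5 is scooter.
The only profession still possible for house 1 is architect.
Clue 4 places the plumber in house 3.
The only vehicle still possible for house 2 is pickup.
House 4's profession must be chef (nothing else left).
So: house 1 = convertible/architect, house 2 = pickup/engineer, house 3 = minivan/plumber, house 4 = coupe/chef, house 5 = scooter/dentist.

dentist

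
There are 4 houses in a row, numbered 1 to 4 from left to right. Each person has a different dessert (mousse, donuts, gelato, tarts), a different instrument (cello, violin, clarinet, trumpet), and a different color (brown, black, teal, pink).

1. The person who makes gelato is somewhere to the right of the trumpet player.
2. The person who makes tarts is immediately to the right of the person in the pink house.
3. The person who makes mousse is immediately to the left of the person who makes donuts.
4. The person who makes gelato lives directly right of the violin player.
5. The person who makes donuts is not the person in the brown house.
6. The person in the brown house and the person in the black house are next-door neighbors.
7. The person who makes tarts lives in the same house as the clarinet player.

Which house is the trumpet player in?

The only dessert still possible for house 1 is mousse.
Clue 3 places the person who makes donuts in house 2.
The person who makes gelato is narrowed to house 3 or 4; consider each.
Placing it in house 4 leads to a contradiction, so it's in house 3.
The violin player is in house 2 (clue 4).
That leaves tarts as the dessert for house 4.
House 1's instrument must be trumpet (nothing else left).
Clue 2: the person in the pink house is in house 3.
The clarinet player is in house 4 (clue 7).
House 3's instrument must be cello (nothing else left).
Clue 6: the person in the brown house is in house 1.
The person in the black house is in house 2 (clue 6).
House 4 color: only teal fits.
So: house 1 = mousse/trumpet/brown, house 2 = donuts/violin/black, house 3 = gelato/cello/pink, house 4 = tarts/clarinet/teal.

1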